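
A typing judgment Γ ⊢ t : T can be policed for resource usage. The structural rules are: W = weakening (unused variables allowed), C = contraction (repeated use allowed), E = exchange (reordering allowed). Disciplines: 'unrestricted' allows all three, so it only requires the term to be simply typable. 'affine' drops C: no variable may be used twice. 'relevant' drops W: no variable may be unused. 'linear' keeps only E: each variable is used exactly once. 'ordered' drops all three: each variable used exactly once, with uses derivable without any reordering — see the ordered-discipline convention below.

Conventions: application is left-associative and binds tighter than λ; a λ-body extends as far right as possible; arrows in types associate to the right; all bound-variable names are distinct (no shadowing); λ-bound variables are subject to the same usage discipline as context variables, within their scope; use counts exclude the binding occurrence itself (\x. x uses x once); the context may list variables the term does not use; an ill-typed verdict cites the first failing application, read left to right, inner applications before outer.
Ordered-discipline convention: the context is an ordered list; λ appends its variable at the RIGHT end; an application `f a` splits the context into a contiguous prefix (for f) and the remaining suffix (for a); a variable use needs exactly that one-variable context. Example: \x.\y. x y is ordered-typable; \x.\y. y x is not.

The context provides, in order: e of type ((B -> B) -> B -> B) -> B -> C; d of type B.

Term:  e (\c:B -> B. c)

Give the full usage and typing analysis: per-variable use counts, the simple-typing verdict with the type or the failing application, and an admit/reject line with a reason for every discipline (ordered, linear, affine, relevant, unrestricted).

variable uses: e: 1; d: 0; c [bound]: 1
order of uses: e, c
typing: well-typed — term : B -> C
ordered: ✗ — d never used (weakening)
linear: ✗ — d never used (weakening)
affine: ✓ — e, d, c: no repeats, contraction unneeded
relevant: ✗ — d never used (weakening)
unrestricted: ✓ — simply typable at B -> C; W, C, E all held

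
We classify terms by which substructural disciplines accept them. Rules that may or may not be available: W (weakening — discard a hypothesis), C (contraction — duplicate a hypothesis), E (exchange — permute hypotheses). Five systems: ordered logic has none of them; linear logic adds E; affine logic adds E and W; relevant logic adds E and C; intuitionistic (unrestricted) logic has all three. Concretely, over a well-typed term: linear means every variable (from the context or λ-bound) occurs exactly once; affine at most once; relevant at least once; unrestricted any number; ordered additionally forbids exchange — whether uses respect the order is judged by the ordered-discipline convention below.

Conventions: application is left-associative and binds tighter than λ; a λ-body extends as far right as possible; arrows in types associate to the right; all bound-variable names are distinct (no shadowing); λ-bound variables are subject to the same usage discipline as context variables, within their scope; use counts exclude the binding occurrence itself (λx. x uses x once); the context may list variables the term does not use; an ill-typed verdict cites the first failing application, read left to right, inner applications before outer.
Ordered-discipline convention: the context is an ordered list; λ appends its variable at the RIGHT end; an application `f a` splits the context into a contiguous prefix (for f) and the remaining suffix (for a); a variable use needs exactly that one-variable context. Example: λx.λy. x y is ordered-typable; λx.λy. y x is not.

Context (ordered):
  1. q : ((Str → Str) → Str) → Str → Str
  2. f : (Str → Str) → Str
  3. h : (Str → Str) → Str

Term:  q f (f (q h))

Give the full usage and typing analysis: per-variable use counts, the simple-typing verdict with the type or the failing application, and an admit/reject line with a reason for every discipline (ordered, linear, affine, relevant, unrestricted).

counts: q ×2; f ×2; h ×1
order of uses: q, f, f, q, h
typing: well-typed at Str
ordered: ✗, uses contraction: q ×2, f ×2
linear: ✗, uses contraction: q ×2, f ×2
affine: ✗, uses contraction: q ×2, f ×2
relevant: ✓, every one of q, f, h appears
unrestricted: ✓, simply typable at Str; W, C, E all held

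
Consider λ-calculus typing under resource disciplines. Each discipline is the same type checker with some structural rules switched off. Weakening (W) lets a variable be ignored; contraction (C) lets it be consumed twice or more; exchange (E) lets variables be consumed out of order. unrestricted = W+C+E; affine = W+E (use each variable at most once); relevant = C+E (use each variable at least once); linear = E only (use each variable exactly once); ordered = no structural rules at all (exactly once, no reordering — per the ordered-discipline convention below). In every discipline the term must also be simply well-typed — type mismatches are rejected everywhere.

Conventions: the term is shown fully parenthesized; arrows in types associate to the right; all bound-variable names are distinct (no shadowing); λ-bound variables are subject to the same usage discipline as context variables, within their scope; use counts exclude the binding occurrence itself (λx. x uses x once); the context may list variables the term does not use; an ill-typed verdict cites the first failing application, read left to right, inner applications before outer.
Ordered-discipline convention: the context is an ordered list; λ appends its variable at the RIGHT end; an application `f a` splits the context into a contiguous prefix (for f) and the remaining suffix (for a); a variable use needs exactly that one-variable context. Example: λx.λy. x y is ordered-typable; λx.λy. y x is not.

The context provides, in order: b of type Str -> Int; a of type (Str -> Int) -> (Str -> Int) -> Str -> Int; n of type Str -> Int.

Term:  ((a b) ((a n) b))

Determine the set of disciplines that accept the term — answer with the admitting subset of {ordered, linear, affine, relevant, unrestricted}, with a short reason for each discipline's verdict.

admitted in: relevant, unrestricted
usage: b ×2, a ×2, n ×1
uses in reading order: a, b, a, n, b
typing: well-typed — term : Str -> Int
ordered: ✗ — b ×2, a ×2 used more than once (contraction)
linear: ✗ — b ×2, a ×2 used more than once (contraction)
affine: ✗ — b ×2, a ×2 used more than once (contraction)
relevant: ✓ — at least one use each (b, a, n)
unrestricted: ✓ — well-typed at Str -> Int; no restrictions here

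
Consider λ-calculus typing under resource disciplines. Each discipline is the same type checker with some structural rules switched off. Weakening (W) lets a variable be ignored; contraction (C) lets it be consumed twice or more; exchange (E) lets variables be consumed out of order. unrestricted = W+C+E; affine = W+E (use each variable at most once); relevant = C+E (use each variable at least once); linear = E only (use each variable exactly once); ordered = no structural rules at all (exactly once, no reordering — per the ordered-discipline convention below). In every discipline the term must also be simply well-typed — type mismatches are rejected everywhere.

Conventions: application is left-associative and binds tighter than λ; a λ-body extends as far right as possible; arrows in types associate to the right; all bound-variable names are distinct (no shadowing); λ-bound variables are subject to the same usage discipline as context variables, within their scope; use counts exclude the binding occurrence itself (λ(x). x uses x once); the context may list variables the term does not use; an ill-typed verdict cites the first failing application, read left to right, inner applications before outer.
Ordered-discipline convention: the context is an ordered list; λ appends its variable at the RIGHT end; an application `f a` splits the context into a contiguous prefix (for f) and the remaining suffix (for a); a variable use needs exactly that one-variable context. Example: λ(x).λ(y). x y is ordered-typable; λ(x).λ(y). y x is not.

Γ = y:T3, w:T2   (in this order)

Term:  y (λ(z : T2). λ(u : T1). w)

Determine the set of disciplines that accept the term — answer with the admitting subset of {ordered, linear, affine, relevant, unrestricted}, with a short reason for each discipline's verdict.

accepted by: none
counts: y=1; w=1; z [bound]=0; u [bound]=0
left-to-right use order: y, w
typing: ill-typed: non-arrow in function slot: T3
ordered ✗ (not simply typable)
linear ✗ (fails simple typing)
affine ✗ (a type mismatch blocks all five)
relevant ✗ (the type mismatch rejects it)
unrestricted ✗ (not simply typable)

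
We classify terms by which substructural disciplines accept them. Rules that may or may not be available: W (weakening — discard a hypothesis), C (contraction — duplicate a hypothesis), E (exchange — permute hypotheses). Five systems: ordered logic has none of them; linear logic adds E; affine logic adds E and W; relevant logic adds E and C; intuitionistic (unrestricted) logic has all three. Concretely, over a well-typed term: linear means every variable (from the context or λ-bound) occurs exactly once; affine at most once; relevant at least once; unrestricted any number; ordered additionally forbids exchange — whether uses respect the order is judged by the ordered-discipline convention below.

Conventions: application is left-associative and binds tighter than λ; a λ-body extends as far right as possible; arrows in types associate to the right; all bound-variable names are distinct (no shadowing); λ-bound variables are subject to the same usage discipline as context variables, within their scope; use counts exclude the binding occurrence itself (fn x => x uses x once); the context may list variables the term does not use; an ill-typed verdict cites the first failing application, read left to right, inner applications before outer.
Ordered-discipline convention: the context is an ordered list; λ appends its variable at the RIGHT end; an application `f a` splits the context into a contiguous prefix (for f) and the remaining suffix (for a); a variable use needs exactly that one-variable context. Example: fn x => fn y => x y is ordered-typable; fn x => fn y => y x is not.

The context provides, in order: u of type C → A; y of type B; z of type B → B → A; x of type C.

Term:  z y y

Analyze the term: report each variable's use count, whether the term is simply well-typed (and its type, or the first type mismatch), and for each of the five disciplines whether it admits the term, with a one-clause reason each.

variable uses: u ×0; y ×2; z ×1; x ×0
uses in reading order: z, y, y
typing: ✓ — A
ordered: ✗ — uses contraction: y ×2; unused: u, x — weakening required
linear: ✗ — uses contraction: y ×2; unused: u, x — weakening required
affine: ✗ — uses contraction: y ×2
relevant: ✗ — unused: u, x — weakening required
unrestricted: ✓ — typability at A is all that's needed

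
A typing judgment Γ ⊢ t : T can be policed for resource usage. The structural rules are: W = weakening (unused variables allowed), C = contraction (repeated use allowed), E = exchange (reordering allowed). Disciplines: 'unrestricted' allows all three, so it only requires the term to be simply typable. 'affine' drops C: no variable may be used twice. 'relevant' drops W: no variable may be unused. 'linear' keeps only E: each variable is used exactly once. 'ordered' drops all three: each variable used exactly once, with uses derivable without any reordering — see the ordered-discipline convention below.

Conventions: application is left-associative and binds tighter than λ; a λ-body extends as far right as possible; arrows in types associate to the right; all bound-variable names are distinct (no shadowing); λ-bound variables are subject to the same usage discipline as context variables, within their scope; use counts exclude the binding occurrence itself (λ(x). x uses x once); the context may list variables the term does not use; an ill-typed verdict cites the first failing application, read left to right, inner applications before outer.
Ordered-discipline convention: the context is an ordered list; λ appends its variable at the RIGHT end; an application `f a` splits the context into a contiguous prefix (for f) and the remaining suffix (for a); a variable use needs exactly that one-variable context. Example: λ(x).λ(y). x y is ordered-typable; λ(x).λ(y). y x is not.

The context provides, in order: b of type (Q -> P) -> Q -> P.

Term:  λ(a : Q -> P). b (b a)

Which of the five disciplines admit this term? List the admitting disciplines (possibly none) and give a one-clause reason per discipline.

admitting disciplines: relevant, unrestricted
use counts: b ×2; a (λ-bound) ×1
left-to-right use order: b, b, a
typing: the term checks, with type (Q -> P) -> Q -> P
ordered: ✗ — b ×2 used more than once (contraction)
linear: ✗ — b ×2 used more than once (contraction)
affine: ✗ — b ×2 used more than once (contraction)
relevant: ✓ — b, a: all used, weakening unneeded
unrestricted: ✓ — simply typable at (Q -> P) -> Q -> P; W, C, E all held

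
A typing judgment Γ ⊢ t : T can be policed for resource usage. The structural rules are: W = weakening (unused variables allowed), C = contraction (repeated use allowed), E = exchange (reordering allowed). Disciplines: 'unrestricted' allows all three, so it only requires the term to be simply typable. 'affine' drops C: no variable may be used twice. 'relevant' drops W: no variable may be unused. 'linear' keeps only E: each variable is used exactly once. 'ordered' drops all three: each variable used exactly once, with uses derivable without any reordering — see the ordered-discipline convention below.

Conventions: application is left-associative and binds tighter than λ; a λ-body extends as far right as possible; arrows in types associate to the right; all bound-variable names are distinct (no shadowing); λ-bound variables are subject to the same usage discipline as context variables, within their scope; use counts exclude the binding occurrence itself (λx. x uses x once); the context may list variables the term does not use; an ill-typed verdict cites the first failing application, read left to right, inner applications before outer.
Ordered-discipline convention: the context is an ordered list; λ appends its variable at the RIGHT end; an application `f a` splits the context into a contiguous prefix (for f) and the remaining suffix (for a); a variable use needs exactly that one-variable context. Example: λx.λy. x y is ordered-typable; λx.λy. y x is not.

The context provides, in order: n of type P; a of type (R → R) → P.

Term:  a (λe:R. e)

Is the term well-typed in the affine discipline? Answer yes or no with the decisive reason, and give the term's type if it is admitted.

yes — none of n, a, e used more than once; term : P
counts: n=0; a=1; e [bound]=1
order of uses: a, e
typing: ✓ — P
across the five disciplines: ordered ✗, linear ✗, affine ✓, relevant ✗, unrestricted ✓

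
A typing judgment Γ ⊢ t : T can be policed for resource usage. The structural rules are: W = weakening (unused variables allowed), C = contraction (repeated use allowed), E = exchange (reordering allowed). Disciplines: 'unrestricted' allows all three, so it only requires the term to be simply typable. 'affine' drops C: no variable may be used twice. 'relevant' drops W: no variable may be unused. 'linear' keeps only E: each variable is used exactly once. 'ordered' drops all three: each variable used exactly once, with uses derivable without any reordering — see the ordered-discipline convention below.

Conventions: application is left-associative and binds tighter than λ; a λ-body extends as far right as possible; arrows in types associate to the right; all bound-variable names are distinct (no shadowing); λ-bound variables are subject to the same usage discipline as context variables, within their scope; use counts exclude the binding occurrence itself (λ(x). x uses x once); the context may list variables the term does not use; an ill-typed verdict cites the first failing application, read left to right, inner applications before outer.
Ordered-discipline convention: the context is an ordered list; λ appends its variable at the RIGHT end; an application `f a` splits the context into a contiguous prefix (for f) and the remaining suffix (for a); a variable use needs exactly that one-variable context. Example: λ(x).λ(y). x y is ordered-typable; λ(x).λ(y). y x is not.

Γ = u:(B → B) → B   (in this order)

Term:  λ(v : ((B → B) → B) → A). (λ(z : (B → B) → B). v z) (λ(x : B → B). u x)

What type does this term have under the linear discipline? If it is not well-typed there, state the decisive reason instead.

term : (((B → B) → B) → A) → A
variable uses: u: 1; v (λ-bound): 1; z (λ-bound): 1; x (λ-bound): 1
order of uses: v, z, u, x
typing: ✓ — (((B → B) → B) → A) → A
across the five disciplines: ordered ✗, linear ✓, affine ✓, relevant ✓, unrestricted ✓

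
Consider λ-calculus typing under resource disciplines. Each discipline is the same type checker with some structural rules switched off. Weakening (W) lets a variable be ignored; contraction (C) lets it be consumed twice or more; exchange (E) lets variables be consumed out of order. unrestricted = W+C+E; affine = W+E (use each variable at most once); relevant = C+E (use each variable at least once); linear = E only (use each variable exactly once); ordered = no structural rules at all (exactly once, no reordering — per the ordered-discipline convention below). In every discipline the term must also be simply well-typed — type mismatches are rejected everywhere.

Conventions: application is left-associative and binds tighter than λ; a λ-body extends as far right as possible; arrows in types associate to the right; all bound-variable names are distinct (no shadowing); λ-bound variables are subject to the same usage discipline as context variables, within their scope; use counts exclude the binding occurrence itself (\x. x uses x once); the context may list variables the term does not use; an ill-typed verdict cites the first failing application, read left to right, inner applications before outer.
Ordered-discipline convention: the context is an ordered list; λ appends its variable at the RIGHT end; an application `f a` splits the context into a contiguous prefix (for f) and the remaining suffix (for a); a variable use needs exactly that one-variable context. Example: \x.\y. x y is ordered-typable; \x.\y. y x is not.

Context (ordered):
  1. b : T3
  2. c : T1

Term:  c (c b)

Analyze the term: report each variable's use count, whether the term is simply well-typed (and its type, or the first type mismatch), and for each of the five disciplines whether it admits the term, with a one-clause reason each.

variable uses: b: 1×; c: 2×
left-to-right use order: c, c, b
typing: ill-typed: non-arrow in function slot: T1
ordered: ✗ — fails simple typing
linear: ✗ — a type mismatch blocks all five
affine: ✗ — the type mismatch rejects it
relevant: ✗ — not simply typable
unrestricted: ✗ — fails simple typing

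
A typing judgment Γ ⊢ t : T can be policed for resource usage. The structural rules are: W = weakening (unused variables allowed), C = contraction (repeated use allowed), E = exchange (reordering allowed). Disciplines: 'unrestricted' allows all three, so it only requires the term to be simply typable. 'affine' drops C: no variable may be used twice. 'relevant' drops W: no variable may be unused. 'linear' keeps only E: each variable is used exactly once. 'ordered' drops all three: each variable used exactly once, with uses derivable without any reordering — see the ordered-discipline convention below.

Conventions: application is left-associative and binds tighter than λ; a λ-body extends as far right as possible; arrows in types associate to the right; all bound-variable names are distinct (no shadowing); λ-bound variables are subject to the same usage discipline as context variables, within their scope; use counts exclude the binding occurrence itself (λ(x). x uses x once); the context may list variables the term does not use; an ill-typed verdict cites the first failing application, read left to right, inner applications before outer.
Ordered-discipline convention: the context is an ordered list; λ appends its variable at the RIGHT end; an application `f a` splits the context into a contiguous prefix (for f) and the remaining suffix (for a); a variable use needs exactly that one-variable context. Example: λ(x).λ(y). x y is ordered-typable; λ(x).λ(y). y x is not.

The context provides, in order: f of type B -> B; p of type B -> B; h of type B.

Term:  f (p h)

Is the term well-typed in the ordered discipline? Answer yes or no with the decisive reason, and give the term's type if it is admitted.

yes — one use each (f, p, h); ordered split holds; term : B
use counts: f ×1; p ×1; h ×1
left-to-right use order: f, p, h
typing: well-typed at B
summary: ordered ✓, linear ✓, affine ✓, relevant ✓, unrestricted ✓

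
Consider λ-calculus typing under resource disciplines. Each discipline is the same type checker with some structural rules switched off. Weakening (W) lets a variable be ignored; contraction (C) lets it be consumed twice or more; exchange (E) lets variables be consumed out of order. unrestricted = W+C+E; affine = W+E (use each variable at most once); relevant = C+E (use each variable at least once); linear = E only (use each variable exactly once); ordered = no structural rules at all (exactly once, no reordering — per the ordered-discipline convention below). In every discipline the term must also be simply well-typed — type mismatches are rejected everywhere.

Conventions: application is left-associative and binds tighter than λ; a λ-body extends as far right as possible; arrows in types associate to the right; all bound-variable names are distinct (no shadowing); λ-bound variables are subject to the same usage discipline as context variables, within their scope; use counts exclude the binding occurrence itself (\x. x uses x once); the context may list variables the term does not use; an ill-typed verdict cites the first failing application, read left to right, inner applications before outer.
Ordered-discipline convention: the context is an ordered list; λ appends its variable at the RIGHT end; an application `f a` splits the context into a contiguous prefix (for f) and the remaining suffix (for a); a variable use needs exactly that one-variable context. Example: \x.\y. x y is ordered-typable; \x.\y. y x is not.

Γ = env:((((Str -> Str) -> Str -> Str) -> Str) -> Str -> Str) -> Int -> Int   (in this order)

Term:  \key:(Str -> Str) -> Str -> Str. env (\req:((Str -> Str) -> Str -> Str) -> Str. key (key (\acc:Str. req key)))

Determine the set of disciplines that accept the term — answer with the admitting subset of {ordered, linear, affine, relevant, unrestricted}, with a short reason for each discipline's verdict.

admitting disciplines: unrestricted
use counts: env ×1, key (bound) ×3, req (bound) ×1, acc (bound) ×0
uses in reading order: env, key, key, req, key
typing: the term checks, with type ((Str -> Str) -> Str -> Str) -> Int -> Int
ordered ✗ (key ×3 used more than once (contraction); acc left unused)
linear ✗ (key ×3 used more than once (contraction); acc left unused)
affine ✗ (key ×3 used more than once (contraction))
relevant ✗ (acc left unused)
unrestricted ✓ (well-typed at ((Str -> Str) -> Str -> Str) -> Int -> Int; no restrictions here)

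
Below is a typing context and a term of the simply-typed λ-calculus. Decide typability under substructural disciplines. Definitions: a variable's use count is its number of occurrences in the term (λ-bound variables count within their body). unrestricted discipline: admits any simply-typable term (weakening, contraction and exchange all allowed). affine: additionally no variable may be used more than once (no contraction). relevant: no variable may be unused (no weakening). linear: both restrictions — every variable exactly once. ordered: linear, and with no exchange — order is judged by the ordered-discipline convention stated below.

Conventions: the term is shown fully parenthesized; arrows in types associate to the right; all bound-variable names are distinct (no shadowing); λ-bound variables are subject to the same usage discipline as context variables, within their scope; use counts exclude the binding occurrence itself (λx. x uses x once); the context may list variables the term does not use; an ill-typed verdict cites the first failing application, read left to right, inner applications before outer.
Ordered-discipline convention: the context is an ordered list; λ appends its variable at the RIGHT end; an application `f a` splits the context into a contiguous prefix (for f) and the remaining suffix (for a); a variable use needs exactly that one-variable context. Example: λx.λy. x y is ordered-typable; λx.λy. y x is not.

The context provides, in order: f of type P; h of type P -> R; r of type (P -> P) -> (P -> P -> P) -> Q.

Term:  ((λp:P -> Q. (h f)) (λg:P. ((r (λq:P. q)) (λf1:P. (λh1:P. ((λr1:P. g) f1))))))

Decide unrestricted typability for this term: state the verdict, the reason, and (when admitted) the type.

yes — typability at R is all that's needed; term : R
variable uses: f: 1, h: 1, r: 1, p (bound): 0, g (bound): 1, q (bound): 1, f1 (bound): 1, h1 (bound): 0, r1 (bound): 0
left-to-right use order: h, f, r, q, g, f1
typing: ✓ — R
summary: ordered ✗; linear ✗; affine ✓; relevant ✗; unrestricted ✓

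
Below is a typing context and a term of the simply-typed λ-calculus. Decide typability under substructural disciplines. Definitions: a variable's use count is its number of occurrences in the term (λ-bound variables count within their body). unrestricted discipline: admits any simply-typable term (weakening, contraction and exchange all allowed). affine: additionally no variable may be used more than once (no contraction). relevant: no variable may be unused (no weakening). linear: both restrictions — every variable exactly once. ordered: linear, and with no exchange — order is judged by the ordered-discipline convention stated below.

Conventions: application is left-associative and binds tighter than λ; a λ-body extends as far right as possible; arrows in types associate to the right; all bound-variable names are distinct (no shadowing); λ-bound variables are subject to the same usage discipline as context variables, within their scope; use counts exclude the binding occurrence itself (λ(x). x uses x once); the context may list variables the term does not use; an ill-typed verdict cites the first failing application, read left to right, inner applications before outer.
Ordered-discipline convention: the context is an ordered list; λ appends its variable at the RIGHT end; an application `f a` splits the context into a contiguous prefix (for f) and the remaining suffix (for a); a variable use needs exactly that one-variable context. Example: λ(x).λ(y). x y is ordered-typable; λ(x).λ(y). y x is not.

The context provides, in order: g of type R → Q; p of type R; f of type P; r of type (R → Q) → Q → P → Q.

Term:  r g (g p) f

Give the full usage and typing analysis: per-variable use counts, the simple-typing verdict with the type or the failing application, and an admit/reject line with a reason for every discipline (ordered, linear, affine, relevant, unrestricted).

usage: g=2; p=1; f=1; r=1
use order (left to right): r, g, g, p, f
typing: the term checks, with type Q
ordered: ✗, g ×2 used more than once (contraction)
linear: ✗, g ×2 used more than once (contraction)
affine: ✗, g ×2 used more than once (contraction)
relevant: ✓, g, p, f, r: all used, weakening unneeded
unrestricted: ✓, simply typable at Q; W, C, E all held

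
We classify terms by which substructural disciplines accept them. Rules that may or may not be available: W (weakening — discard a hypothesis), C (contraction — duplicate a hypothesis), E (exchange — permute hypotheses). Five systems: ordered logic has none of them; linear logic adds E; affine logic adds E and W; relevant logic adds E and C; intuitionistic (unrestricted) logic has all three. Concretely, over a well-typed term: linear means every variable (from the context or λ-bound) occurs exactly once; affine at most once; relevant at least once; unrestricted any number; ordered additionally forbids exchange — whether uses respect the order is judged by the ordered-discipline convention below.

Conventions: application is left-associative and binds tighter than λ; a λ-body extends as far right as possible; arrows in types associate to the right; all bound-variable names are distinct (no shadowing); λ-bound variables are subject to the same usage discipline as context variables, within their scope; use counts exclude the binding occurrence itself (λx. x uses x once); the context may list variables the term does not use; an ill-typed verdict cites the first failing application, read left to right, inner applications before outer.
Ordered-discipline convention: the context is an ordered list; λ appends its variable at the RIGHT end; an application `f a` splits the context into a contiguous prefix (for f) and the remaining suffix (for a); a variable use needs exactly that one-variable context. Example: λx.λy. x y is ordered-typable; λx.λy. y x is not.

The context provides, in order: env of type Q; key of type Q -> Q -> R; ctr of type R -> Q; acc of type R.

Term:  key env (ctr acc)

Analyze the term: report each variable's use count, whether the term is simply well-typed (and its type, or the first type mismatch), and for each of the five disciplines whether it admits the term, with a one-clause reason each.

usage: env=1; key=1; ctr=1; acc=1
left-to-right use order: key, env, ctr, acc
typing: well-typed at R
ordered: ✗ — no ordered split (uses run key, env, ctr, acc)
linear: ✓ — exactly-once usage across env, key, ctr, acc
affine: ✓ — none of env, key, ctr, acc used more than once
relevant: ✓ — none of env, key, ctr, acc goes unused
unrestricted: ✓ — typability at R is all that's needed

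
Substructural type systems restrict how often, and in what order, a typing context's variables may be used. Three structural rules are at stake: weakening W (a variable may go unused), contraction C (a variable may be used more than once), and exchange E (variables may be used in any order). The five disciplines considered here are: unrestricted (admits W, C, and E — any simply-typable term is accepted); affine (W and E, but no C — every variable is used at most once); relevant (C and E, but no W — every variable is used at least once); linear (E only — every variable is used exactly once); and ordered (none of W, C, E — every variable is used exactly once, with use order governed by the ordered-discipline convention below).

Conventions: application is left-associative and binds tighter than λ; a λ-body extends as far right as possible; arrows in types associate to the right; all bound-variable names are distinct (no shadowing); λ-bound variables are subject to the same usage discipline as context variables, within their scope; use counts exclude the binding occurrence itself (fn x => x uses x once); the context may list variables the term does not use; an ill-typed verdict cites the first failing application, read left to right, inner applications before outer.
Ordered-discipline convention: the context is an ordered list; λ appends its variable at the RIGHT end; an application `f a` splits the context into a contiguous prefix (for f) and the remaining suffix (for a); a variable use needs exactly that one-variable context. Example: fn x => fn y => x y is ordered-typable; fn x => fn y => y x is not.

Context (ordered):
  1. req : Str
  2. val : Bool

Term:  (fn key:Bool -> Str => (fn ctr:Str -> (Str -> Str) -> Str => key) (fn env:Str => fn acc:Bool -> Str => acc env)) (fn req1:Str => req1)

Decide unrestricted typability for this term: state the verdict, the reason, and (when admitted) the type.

no — the type mismatch rejects it
counts: req=0; val=0; key (λ-bound)=1; ctr (λ-bound)=0; env (λ-bound)=1; acc (λ-bound)=1; req1 (λ-bound)=1
left-to-right use order: key, acc, env, req1
typing: ill-typed: argument of type Str where Bool is required
per-discipline verdicts: ordered ✗ | linear ✗ | affine ✗ | relevant ✗ | unrestricted ✗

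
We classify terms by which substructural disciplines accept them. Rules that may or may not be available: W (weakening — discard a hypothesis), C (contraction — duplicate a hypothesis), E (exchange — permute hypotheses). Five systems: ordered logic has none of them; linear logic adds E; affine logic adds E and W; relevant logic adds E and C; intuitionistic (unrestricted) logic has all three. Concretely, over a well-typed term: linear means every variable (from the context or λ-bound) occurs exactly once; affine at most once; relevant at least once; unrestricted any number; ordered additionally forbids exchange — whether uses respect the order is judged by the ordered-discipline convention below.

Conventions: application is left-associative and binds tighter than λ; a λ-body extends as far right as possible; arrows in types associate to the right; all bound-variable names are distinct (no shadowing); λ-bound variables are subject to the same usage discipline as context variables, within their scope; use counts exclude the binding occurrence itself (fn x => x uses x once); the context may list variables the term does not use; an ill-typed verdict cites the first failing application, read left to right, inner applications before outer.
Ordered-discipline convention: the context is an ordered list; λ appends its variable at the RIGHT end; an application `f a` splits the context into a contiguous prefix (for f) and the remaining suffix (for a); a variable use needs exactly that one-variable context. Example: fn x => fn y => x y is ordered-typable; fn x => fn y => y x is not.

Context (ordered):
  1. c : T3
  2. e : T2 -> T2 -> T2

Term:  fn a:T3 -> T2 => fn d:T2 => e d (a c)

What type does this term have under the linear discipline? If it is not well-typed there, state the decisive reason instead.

term : (T3 -> T2) -> T2 -> T2
counts: c: 1; e: 1; a [bound]: 1; d [bound]: 1
use order (left to right): e, d, a, c
typing: well-typed — term : (T3 -> T2) -> T2 -> T2
summary: ordered ✗ · linear ✓ · affine ✓ · relevant ✓ · unrestricted ✓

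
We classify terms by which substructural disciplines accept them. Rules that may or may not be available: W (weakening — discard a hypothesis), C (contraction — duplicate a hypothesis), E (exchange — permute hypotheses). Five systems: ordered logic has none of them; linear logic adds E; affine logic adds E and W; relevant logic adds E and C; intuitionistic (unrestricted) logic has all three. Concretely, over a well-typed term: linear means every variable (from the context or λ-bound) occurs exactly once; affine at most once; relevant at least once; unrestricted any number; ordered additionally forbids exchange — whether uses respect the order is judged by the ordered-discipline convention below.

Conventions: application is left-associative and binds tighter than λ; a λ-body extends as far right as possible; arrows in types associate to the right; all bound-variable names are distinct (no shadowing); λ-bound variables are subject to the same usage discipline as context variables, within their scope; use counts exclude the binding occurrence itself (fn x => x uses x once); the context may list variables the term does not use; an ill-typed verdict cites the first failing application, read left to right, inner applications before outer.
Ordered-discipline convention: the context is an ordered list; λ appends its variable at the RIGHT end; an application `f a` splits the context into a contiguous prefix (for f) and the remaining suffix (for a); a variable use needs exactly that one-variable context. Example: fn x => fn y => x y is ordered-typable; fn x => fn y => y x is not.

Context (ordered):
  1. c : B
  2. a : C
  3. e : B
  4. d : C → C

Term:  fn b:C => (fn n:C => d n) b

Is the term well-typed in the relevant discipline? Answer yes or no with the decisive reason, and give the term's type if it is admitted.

no — c, a, e never used (weakening)
counts: c=0; a=0; e=0; d=1; b [bound]=1; n [bound]=1
uses in reading order: d, n, b
typing: well-typed at C → C
per-discipline verdicts: ordered ✗, linear ✗, affine ✓, relevant ✗, unrestricted ✓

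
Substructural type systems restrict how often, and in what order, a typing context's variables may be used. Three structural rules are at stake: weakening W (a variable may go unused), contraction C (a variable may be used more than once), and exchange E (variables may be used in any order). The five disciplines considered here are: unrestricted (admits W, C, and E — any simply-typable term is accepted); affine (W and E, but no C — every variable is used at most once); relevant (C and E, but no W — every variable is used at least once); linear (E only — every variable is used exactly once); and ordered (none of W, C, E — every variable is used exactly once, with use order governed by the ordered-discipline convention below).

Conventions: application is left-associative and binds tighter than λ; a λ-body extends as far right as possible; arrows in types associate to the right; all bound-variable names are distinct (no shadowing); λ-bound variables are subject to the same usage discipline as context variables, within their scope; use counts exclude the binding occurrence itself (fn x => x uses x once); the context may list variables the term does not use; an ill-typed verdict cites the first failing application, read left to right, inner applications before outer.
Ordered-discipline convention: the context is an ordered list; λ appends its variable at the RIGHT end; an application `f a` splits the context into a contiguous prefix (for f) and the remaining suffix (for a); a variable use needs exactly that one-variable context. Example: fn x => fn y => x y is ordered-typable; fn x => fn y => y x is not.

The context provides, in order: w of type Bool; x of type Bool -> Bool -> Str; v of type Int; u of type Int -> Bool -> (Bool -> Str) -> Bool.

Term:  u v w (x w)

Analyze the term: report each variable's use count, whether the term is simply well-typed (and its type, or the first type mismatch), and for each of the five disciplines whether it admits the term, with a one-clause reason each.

counts: w: 2×, x: 1×, v: 1×, u: 1×
use order (left to right): u, v, w, x, w
typing: well-typed at Bool
ordered: ✗ — repeated use of w ×2
linear: ✗ — repeated use of w ×2
affine: ✗ — repeated use of w ×2
relevant: ✓ — none of w, x, v, u goes unused
unrestricted: ✓ — type-checks (Bool) and nothing is barred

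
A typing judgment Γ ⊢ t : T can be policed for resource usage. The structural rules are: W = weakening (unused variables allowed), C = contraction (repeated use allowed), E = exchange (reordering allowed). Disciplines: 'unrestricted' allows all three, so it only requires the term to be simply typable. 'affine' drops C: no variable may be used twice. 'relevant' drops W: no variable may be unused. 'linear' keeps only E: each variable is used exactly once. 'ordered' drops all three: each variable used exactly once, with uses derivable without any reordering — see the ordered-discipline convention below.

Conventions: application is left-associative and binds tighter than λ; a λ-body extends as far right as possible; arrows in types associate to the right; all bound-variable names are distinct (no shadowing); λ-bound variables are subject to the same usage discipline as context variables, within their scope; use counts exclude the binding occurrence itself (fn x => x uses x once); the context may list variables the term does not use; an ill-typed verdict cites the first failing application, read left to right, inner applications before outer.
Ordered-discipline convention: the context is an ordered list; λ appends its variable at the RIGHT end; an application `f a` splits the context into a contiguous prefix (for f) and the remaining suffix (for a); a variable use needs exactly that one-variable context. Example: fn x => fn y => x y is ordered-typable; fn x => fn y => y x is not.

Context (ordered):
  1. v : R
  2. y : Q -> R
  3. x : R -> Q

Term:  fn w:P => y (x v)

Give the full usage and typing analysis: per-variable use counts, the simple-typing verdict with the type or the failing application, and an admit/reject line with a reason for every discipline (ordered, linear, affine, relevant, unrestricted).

use counts: v: 1×, y: 1×, x: 1×, w (bound): 0×
uses in reading order: y, x, v
typing: the term checks, with type P -> R
ordered: ✗ — needs weakening: w unused
linear: ✗ — needs weakening: w unused
affine: ✓ — none of v, y, x, w used more than once
relevant: ✗ — needs weakening: w unused
unrestricted: ✓ — typability at P -> R is all that's needed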